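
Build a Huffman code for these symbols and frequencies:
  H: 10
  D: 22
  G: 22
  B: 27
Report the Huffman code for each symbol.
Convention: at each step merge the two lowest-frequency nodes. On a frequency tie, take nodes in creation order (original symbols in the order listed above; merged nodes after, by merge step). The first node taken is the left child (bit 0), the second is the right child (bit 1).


Huffman tree construction:
Step 1: Merge H(10) + D(22) = 32
Step 2: Merge G(22) + B(27) = 49
Step 3: Merge (H+D)(32) + (G+B)(49) = 81
Read each symbol's code off the tree from the root (left child = 0, right child = 1).

Codes:
  H: 00 (length 2)
  D: 01 (length 2)
  G: 10 (length 2)
  B: 11 (length 2)
Average code length: 162/81 = 2.0000 bits/symbol


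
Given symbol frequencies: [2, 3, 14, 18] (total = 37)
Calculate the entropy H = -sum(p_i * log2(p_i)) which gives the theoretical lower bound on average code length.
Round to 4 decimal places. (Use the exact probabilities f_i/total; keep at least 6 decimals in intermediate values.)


Per-symbol terms -p_i * log2(p_i) with p_i = f_i/37:
  p = 2/37 = 0.054054: log2(p) = -4.209453, -p*log2(p) = 0.227538
  p = 3/37 = 0.081081: log2(p) = -3.624491, -p*log2(p) = 0.293878
  p = 14/37 = 0.378378: log2(p) = -1.402098, -p*log2(p) = 0.530524
  p = 18/37 = 0.486486: log2(p) = -1.039528, -p*log2(p) = 0.505717
H = 0.227538 + 0.293878 + 0.530524 + 0.505717 = 1.557657

H = 1.5577 bits/symbol


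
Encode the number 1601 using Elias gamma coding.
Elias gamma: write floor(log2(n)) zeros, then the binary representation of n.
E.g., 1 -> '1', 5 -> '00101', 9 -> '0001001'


num_bits = floor(log2(1601)) + 1 = 11
leading_zeros = num_bits - 1 = 10
binary(1601) = 11001000001

Elias gamma(1601) = '0000000000' + '11001000001' = 000000000011001000001 (21 bits)


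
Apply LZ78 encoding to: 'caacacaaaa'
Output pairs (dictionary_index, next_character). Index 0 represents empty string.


LZ78 encoding steps:
Dictionary: {0: ''}
Step 1: w='' (idx 0), next='c' -> output (0, 'c'), add 'c' as idx 1
Step 2: w='' (idx 0), next='a' -> output (0, 'a'), add 'a' as idx 2
Step 3: w='a' (idx 2), next='c' -> output (2, 'c'), add 'ac' as idx 3
Step 4: w='ac' (idx 3), next='a' -> output (3, 'a'), add 'aca' as idx 4
Step 5: w='a' (idx 2), next='a' -> output (2, 'a'), add 'aa' as idx 5
Step 6: w='a' (idx 2), end of input -> output (2, '')


Encoded: [(0, 'c'), (0, 'a'), (2, 'c'), (3, 'a'), (2, 'a'), (2, '')]


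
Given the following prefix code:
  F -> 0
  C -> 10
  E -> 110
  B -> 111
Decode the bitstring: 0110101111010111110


Decoding step by step:
Bits 0 -> F
Bits 110 -> E
Bits 10 -> C
Bits 111 -> B
Bits 10 -> C
Bits 10 -> C
Bits 111 -> B
Bits 110 -> E


Decoded message: FECBCCBE


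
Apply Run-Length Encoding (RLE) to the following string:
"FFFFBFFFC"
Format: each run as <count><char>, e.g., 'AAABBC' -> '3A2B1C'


Scanning runs left to right:
  i=0: run of 'F' x 4 -> '4F'
  i=4: run of 'B' x 1 -> '1B'
  i=5: run of 'F' x 3 -> '3F'
  i=8: run of 'C' x 1 -> '1C'

RLE = 4F1B3F1C


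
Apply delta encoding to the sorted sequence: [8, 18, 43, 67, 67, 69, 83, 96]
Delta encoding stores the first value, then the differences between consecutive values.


First value: 8
Deltas:
  18 - 8 = 10
  43 - 18 = 25
  67 - 43 = 24
  67 - 67 = 0
  69 - 67 = 2
  83 - 69 = 14
  96 - 83 = 13


Delta encoded: [8, 10, 25, 24, 0, 2, 14, 13]


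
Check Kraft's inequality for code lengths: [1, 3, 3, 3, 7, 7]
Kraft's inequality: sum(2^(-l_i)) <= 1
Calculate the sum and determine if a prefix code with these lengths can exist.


Sum = 2^(-1) + 2^(-3) + 2^(-3) + 2^(-3) + 2^(-7) + 2^(-7)
    = 0.5 + 0.125 + 0.125 + 0.125 + 0.0078125 + 0.0078125
    = 114/128 = 0.890625
Since 0.890625 <= 1, Kraft's inequality IS satisfied.
A prefix code with these lengths CAN exist.

Kraft sum = 0.890625. Satisfied.


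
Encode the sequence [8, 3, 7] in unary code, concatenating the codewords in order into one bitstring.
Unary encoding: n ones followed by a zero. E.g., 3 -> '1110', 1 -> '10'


Encode each number as n ones followed by a terminating 0:
  8 -> 111111110 (9 bits)
  3 -> 1110 (4 bits)
  7 -> 11111110 (8 bits)
Total length = 9 + 4 + 8 = 21 bits.

Unary([8, 3, 7]) = 111111110111011111110 (21 bits)


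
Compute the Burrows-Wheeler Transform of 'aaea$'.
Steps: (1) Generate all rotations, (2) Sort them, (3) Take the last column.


Rotations (sorted):
  0: $aaea -> last char: a
  1: a$aae -> last char: e
  2: aaea$ -> last char: $
  3: aea$a -> last char: a
  4: ea$aa -> last char: a


BWT = ae$aa


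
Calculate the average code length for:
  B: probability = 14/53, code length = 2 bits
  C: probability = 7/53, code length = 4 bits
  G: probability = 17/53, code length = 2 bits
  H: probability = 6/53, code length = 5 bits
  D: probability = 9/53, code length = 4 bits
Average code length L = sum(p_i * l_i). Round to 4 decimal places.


Weighted contributions p_i * l_i:
  B: (14/53) * 2 = 28/53
  C: (7/53) * 4 = 28/53
  G: (17/53) * 2 = 34/53
  H: (6/53) * 5 = 30/53
  D: (9/53) * 4 = 36/53
Sum = (28 + 28 + 34 + 30 + 36)/53 = 156/53

L = 156/53 = 2.9434 bits/symbol


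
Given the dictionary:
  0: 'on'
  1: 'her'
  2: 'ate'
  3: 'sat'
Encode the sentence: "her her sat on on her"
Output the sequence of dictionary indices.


Look up each word in the dictionary:
  'her' -> 1
  'her' -> 1
  'sat' -> 3
  'on' -> 0
  'on' -> 0
  'her' -> 1

Encoded: [1, 1, 3, 0, 0, 1]


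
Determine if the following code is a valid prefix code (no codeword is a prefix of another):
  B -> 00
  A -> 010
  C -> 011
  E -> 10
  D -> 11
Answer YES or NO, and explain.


Checking each pair (does one codeword prefix another?):
  B='00' vs A='010': no prefix
  B='00' vs C='011': no prefix
  B='00' vs E='10': no prefix
  B='00' vs D='11': no prefix
  A='010' vs B='00': no prefix
  A='010' vs C='011': no prefix
  A='010' vs E='10': no prefix
  A='010' vs D='11': no prefix
  C='011' vs B='00': no prefix
  C='011' vs A='010': no prefix
  C='011' vs E='10': no prefix
  C='011' vs D='11': no prefix
  E='10' vs B='00': no prefix
  E='10' vs A='010': no prefix
  E='10' vs C='011': no prefix
  E='10' vs D='11': no prefix
  D='11' vs B='00': no prefix
  D='11' vs A='010': no prefix
  D='11' vs C='011': no prefix
  D='11' vs E='10': no prefix
No violation found over all pairs.

YES -- this is a valid prefix code. No codeword is a prefix of any other codeword.


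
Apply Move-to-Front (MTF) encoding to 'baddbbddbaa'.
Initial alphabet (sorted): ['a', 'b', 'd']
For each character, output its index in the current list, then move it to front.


MTF encoding:
'b': index 1 in ['a', 'b', 'd'] -> ['b', 'a', 'd']
'a': index 1 in ['b', 'a', 'd'] -> ['a', 'b', 'd']
'd': index 2 in ['a', 'b', 'd'] -> ['d', 'a', 'b']
'd': index 0 in ['d', 'a', 'b'] -> ['d', 'a', 'b']
'b': index 2 in ['d', 'a', 'b'] -> ['b', 'd', 'a']
'b': index 0 in ['b', 'd', 'a'] -> ['b', 'd', 'a']
'd': index 1 in ['b', 'd', 'a'] -> ['d', 'b', 'a']
'd': index 0 in ['d', 'b', 'a'] -> ['d', 'b', 'a']
'b': index 1 in ['d', 'b', 'a'] -> ['b', 'd', 'a']
'a': index 2 in ['b', 'd', 'a'] -> ['a', 'b', 'd']
'a': index 0 in ['a', 'b', 'd'] -> ['a', 'b', 'd']


Output: [1, 1, 2, 0, 2, 0, 1, 0, 1, 2, 0]


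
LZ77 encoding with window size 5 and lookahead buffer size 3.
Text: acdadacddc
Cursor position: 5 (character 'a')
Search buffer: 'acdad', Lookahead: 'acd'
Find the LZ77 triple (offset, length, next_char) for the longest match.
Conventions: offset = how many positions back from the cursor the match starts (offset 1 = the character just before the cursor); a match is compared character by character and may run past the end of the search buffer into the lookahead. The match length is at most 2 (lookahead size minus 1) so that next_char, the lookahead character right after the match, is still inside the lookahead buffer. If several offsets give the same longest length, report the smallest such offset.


Try each offset into the search buffer:
  offset=1 (pos 4, char 'd'): match length 0
  offset=2 (pos 3, char 'a'): match length 1
  offset=3 (pos 2, char 'd'): match length 0
  offset=4 (pos 1, char 'c'): match length 0
  offset=5 (pos 0, char 'a'): match length 2
Longest match has length 2 at offset 5.
next_char = character at position 5 + 2 = 7 -> 'd'

Best match: offset=5, length=2 (matching 'ac' starting at position 0)
LZ77 triple: (5, 2, 'd')


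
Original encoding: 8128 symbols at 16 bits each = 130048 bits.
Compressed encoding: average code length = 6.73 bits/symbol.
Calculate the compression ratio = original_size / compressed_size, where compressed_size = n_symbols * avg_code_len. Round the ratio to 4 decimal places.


original_size = n_symbols * orig_bits = 8128 * 16 = 130048 bits
compressed_size = n_symbols * avg_code_len = 8128 * 6.73 = 54701.44 bits
ratio = original_size / compressed_size = 130048 / 54701.44 = 2.3774

Compression ratio = 2.3774


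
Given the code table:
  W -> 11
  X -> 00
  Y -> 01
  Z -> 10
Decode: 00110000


Decoding:
00 -> X
11 -> W
00 -> X
00 -> X


Result: XWXX


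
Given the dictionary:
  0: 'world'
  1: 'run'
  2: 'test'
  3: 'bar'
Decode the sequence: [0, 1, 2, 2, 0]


Look up each index in the dictionary:
  0 -> 'world'
  1 -> 'run'
  2 -> 'test'
  2 -> 'test'
  0 -> 'world'

Decoded: "world run test test world"


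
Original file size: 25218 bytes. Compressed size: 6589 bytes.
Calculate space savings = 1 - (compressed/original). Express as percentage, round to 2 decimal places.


ratio = compressed/original = 6589/25218 = 0.261282
savings = 1 - ratio = 1 - 0.261282 = 0.738718
as a percentage: 0.738718 * 100 = 73.87%

Space savings = 1 - 6589/25218 = 73.87%


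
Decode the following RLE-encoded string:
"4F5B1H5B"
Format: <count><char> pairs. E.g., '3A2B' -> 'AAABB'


Expanding each <count><char> pair:
  4F -> 'FFFF'
  5B -> 'BBBBB'
  1H -> 'H'
  5B -> 'BBBBB'

Decoded = FFFFBBBBBHBBBBB


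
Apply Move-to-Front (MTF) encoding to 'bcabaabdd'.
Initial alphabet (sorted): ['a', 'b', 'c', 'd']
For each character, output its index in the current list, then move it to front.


MTF encoding:
'b': index 1 in ['a', 'b', 'c', 'd'] -> ['b', 'a', 'c', 'd']
'c': index 2 in ['b', 'a', 'c', 'd'] -> ['c', 'b', 'a', 'd']
'a': index 2 in ['c', 'b', 'a', 'd'] -> ['a', 'c', 'b', 'd']
'b': index 2 in ['a', 'c', 'b', 'd'] -> ['b', 'a', 'c', 'd']
'a': index 1 in ['b', 'a', 'c', 'd'] -> ['a', 'b', 'c', 'd']
'a': index 0 in ['a', 'b', 'c', 'd'] -> ['a', 'b', 'c', 'd']
'b': index 1 in ['a', 'b', 'c', 'd'] -> ['b', 'a', 'c', 'd']
'd': index 3 in ['b', 'a', 'c', 'd'] -> ['d', 'b', 'a', 'c']
'd': index 0 in ['d', 'b', 'a', 'c'] -> ['d', 'b', 'a', 'c']


Output: [1, 2, 2, 2, 1, 0, 1, 3, 0]


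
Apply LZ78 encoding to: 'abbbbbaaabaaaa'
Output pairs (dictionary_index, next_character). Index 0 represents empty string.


LZ78 encoding steps:
Dictionary: {0: ''}
Step 1: w='' (idx 0), next='a' -> output (0, 'a'), add 'a' as idx 1
Step 2: w='' (idx 0), next='b' -> output (0, 'b'), add 'b' as idx 2
Step 3: w='b' (idx 2), next='b' -> output (2, 'b'), add 'bb' as idx 3
Step 4: w='bb' (idx 3), next='a' -> output (3, 'a'), add 'bba' as idx 4
Step 5: w='a' (idx 1), next='a' -> output (1, 'a'), add 'aa' as idx 5
Step 6: w='b' (idx 2), next='a' -> output (2, 'a'), add 'ba' as idx 6
Step 7: w='aa' (idx 5), next='a' -> output (5, 'a'), add 'aaa' as idx 7


Encoded: [(0, 'a'), (0, 'b'), (2, 'b'), (3, 'a'), (1, 'a'), (2, 'a'), (5, 'a')]


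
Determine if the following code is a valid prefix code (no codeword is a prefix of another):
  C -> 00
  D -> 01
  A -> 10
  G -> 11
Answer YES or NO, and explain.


Checking each pair (does one codeword prefix another?):
  C='00' vs D='01': no prefix
  C='00' vs A='10': no prefix
  C='00' vs G='11': no prefix
  D='01' vs C='00': no prefix
  D='01' vs A='10': no prefix
  D='01' vs G='11': no prefix
  A='10' vs C='00': no prefix
  A='10' vs D='01': no prefix
  A='10' vs G='11': no prefix
  G='11' vs C='00': no prefix
  G='11' vs D='01': no prefix
  G='11' vs A='10': no prefix
No violation found over all pairs.

YES -- this is a valid prefix code. No codeword is a prefix of any other codeword.


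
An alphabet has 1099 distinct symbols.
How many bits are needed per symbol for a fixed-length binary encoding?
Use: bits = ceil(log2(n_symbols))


log2(1099) = 10.102
Bracket: 2^10 = 1024 < 1099 <= 2^11 = 2048
So ceil(log2(1099)) = 11

bits = ceil(log2(1099)) = ceil(10.102) = 11 bits


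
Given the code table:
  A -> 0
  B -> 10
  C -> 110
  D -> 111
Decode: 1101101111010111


Decoding:
110 -> C
110 -> C
111 -> D
10 -> B
10 -> B
111 -> D


Result: CCDBBD


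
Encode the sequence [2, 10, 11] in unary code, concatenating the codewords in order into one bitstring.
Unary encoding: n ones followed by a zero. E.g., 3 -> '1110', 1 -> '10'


Encode each number as n ones followed by a terminating 0:
  2 -> 110 (3 bits)
  10 -> 11111111110 (11 bits)
  11 -> 111111111110 (12 bits)
Total length = 3 + 11 + 12 = 26 bits.

Unary([2, 10, 11]) = 11011111111110111111111110 (26 bits)


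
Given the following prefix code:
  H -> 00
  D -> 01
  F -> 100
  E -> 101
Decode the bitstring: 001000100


Decoding step by step:
Bits 00 -> H
Bits 100 -> F
Bits 01 -> D
Bits 00 -> H


Decoded message: HFDH


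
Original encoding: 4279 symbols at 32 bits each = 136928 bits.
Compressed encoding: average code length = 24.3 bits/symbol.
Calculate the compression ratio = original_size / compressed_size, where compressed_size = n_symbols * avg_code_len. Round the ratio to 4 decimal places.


original_size = n_symbols * orig_bits = 4279 * 32 = 136928 bits
compressed_size = n_symbols * avg_code_len = 4279 * 24.3 = 103979.7 bits
ratio = original_size / compressed_size = 136928 / 103979.7 = 1.3169

Compression ratio = 1.3169


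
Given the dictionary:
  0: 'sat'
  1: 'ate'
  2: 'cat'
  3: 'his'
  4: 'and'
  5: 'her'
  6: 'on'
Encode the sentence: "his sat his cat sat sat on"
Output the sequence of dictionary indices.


Look up each word in the dictionary:
  'his' -> 3
  'sat' -> 0
  'his' -> 3
  'cat' -> 2
  'sat' -> 0
  'sat' -> 0
  'on' -> 6

Encoded: [3, 0, 3, 2, 0, 0, 6]


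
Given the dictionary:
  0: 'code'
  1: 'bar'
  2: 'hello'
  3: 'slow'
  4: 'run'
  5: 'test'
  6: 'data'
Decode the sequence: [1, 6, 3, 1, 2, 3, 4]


Look up each index in the dictionary:
  1 -> 'bar'
  6 -> 'data'
  3 -> 'slow'
  1 -> 'bar'
  2 -> 'hello'
  3 -> 'slow'
  4 -> 'run'

Decoded: "bar data slow bar hello slow run"


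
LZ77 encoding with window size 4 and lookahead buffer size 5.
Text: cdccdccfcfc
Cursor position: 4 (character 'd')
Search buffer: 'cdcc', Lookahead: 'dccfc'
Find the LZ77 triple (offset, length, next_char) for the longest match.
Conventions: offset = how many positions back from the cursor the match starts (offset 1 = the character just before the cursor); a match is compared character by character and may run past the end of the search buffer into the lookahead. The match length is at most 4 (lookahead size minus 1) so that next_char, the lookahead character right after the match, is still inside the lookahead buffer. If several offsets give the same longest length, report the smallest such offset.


Try each offset into the search buffer:
  offset=1 (pos 3, char 'c'): match length 0
  offset=2 (pos 2, char 'c'): match length 0
  offset=3 (pos 1, char 'd'): match length 3
  offset=4 (pos 0, char 'c'): match length 0
Longest match has length 3 at offset 3.
next_char = character at position 4 + 3 = 7 -> 'f'

Best match: offset=3, length=3 (matching 'dcc' starting at position 1)
LZ77 triple: (3, 3, 'f')


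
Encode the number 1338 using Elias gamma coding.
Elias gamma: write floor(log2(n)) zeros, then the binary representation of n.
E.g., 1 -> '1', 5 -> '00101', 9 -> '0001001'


num_bits = floor(log2(1338)) + 1 = 11
leading_zeros = num_bits - 1 = 10
binary(1338) = 10100111010

Elias gamma(1338) = '0000000000' + '10100111010' = 000000000010100111010 (21 bits)


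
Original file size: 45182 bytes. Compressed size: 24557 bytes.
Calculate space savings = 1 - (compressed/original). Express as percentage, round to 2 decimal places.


ratio = compressed/original = 24557/45182 = 0.543513
savings = 1 - ratio = 1 - 0.543513 = 0.456487
as a percentage: 0.456487 * 100 = 45.65%

Space savings = 1 - 24557/45182 = 45.65%


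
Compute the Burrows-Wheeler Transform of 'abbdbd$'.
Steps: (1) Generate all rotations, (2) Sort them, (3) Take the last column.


Rotations (sorted):
  0: $abbdbd -> last char: d
  1: abbdbd$ -> last char: $
  2: bbdbd$a -> last char: a
  3: bd$abbd -> last char: d
  4: bdbd$ab -> last char: b
  5: d$abbdb -> last char: b
  6: dbd$abb -> last char: b


BWT = d$adbbb


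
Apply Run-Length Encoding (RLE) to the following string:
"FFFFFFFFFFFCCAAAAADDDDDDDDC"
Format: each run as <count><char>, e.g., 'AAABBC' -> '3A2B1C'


Scanning runs left to right:
  i=0: run of 'F' x 11 -> '11F'
  i=11: run of 'C' x 2 -> '2C'
  i=13: run of 'A' x 5 -> '5A'
  i=18: run of 'D' x 8 -> '8D'
  i=26: run of 'C' x 1 -> '1C'

RLE = 11F2C5A8D1C


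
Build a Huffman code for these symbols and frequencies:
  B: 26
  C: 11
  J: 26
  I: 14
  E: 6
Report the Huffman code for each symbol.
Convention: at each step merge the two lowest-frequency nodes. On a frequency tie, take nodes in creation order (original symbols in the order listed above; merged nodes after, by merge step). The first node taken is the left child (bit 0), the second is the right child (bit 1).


Huffman tree construction:
Step 1: Merge E(6) + C(11) = 17
Step 2: Merge I(14) + (E+C)(17) = 31
Step 3: Merge B(26) + J(26) = 52
Step 4: Merge (I+(E+C))(31) + (B+J)(52) = 83
Read each symbol's code off the tree from the root (left child = 0, right child = 1).

Codes:
  B: 10 (length 2)
  C: 011 (length 3)
  J: 11 (length 2)
  I: 00 (length 2)
  E: 010 (length 3)
Average code length: 183/83 = 2.2048 bits/symbol


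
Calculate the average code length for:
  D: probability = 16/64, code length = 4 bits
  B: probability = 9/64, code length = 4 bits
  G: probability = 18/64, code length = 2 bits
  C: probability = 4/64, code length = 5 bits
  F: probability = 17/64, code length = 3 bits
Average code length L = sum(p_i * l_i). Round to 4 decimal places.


Weighted contributions p_i * l_i:
  D: (16/64) * 4 = 64/64
  B: (9/64) * 4 = 36/64
  G: (18/64) * 2 = 36/64
  C: (4/64) * 5 = 20/64
  F: (17/64) * 3 = 51/64
Sum = (64 + 36 + 36 + 20 + 51)/64 = 207/64

L = 207/64 = 3.2344 bits/symbol


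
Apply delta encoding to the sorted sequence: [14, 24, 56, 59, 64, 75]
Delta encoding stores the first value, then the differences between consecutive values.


First value: 14
Deltas:
  24 - 14 = 10
  56 - 24 = 32
  59 - 56 = 3
  64 - 59 = 5
  75 - 64 = 11


Delta encoded: [14, 10, 32, 3, 5, 11]


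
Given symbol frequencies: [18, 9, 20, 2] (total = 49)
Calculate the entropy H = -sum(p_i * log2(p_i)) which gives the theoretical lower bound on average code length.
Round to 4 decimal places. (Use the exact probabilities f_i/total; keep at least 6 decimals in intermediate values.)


Per-symbol terms -p_i * log2(p_i) with p_i = f_i/49:
  p = 18/49 = 0.367347: log2(p) = -1.444785, -p*log2(p) = 0.530737
  p = 9/49 = 0.183673: log2(p) = -2.444785, -p*log2(p) = 0.449042
  p = 20/49 = 0.408163: log2(p) = -1.292782, -p*log2(p) = 0.527666
  p = 2/49 = 0.040816: log2(p) = -4.614710, -p*log2(p) = 0.188356
H = 0.530737 + 0.449042 + 0.527666 + 0.188356 = 1.695801

H = 1.6958 bits/symbol


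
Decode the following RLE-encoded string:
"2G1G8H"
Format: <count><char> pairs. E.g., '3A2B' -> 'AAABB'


Expanding each <count><char> pair:
  2G -> 'GG'
  1G -> 'G'
  8H -> 'HHHHHHHH'

Decoded = GGGHHHHHHHH


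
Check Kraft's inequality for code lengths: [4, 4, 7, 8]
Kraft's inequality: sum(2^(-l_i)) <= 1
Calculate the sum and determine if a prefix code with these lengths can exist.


Sum = 2^(-4) + 2^(-4) + 2^(-7) + 2^(-8)
    = 0.0625 + 0.0625 + 0.0078125 + 0.00390625
    = 35/256 = 0.13671875
Since 0.13671875 <= 1, Kraft's inequality IS satisfied.
A prefix code with these lengths CAN exist.

Kraft sum = 0.13671875. Satisfied.


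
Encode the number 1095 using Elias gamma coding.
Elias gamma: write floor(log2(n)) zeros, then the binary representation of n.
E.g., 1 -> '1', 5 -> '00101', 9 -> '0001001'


num_bits = floor(log2(1095)) + 1 = 11
leading_zeros = num_bits - 1 = 10
binary(1095) = 10001000111

Elias gamma(1095) = '0000000000' + '10001000111' = 000000000010001000111 (21 bits)


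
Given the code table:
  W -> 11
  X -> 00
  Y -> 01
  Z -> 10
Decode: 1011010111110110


Decoding:
10 -> Z
11 -> W
01 -> Y
01 -> Y
11 -> W
11 -> W
01 -> Y
10 -> Z


Result: ZWYYWWYZ


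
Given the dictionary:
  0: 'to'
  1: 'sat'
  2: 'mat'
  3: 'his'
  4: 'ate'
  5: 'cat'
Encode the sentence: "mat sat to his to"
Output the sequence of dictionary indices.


Look up each word in the dictionary:
  'mat' -> 2
  'sat' -> 1
  'to' -> 0
  'his' -> 3
  'to' -> 0

Encoded: [2, 1, 0, 3, 0]


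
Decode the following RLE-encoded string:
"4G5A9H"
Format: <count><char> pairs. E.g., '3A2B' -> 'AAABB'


Expanding each <count><char> pair:
  4G -> 'GGGG'
  5A -> 'AAAAA'
  9H -> 'HHHHHHHHH'

Decoded = GGGGAAAAAHHHHHHHHH


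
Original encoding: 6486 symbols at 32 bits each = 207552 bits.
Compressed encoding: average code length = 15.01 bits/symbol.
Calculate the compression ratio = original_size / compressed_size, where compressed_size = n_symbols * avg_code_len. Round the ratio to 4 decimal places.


original_size = n_symbols * orig_bits = 6486 * 32 = 207552 bits
compressed_size = n_symbols * avg_code_len = 6486 * 15.01 = 97354.86 bits
ratio = original_size / compressed_size = 207552 / 97354.86 = 2.1319

Compression ratio = 2.1319


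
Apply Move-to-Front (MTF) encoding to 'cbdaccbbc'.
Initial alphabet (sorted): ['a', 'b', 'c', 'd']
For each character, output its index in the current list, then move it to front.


MTF encoding:
'c': index 2 in ['a', 'b', 'c', 'd'] -> ['c', 'a', 'b', 'd']
'b': index 2 in ['c', 'a', 'b', 'd'] -> ['b', 'c', 'a', 'd']
'd': index 3 in ['b', 'c', 'a', 'd'] -> ['d', 'b', 'c', 'a']
'a': index 3 in ['d', 'b', 'c', 'a'] -> ['a', 'd', 'b', 'c']
'c': index 3 in ['a', 'd', 'b', 'c'] -> ['c', 'a', 'd', 'b']
'c': index 0 in ['c', 'a', 'd', 'b'] -> ['c', 'a', 'd', 'b']
'b': index 3 in ['c', 'a', 'd', 'b'] -> ['b', 'c', 'a', 'd']
'b': index 0 in ['b', 'c', 'a', 'd'] -> ['b', 'c', 'a', 'd']
'c': index 1 in ['b', 'c', 'a', 'd'] -> ['c', 'b', 'a', 'd']


Output: [2, 2, 3, 3, 3, 0, 3, 0, 1]


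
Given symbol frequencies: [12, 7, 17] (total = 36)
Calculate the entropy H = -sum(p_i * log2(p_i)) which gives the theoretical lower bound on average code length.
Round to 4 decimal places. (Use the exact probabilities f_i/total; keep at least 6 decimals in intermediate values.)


Per-symbol terms -p_i * log2(p_i) with p_i = f_i/36:
  p = 12/36 = 0.333333: log2(p) = -1.584963, -p*log2(p) = 0.528321
  p = 7/36 = 0.194444: log2(p) = -2.362570, -p*log2(p) = 0.459389
  p = 17/36 = 0.472222: log2(p) = -1.082462, -p*log2(p) = 0.511163
H = 0.528321 + 0.459389 + 0.511163 = 1.498873

H = 1.4989 bits/symbol


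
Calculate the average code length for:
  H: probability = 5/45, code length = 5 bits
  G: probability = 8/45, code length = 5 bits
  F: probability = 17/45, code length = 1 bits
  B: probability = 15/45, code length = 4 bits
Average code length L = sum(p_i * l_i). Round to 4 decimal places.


Weighted contributions p_i * l_i:
  H: (5/45) * 5 = 25/45
  G: (8/45) * 5 = 40/45
  F: (17/45) * 1 = 17/45
  B: (15/45) * 4 = 60/45
Sum = (25 + 40 + 17 + 60)/45 = 142/45

L = 142/45 = 3.1556 bits/symbol


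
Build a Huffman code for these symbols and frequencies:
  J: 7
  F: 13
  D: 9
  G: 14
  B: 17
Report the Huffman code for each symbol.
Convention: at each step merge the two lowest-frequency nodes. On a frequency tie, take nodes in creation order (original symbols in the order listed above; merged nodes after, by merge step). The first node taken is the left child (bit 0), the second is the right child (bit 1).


Huffman tree construction:
Step 1: Merge J(7) + D(9) = 16
Step 2: Merge F(13) + G(14) = 27
Step 3: Merge (J+D)(16) + B(17) = 33
Step 4: Merge (F+G)(27) + ((J+D)+B)(33) = 60
Read each symbol's code off the tree from the root (left child = 0, right child = 1).

Codes:
  J: 100 (length 3)
  F: 00 (length 2)
  D: 101 (length 3)
  G: 01 (length 2)
  B: 11 (length 2)
Average code length: 136/60 = 2.2667 bits/symbol


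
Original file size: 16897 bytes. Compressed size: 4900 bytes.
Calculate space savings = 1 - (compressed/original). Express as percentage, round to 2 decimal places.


ratio = compressed/original = 4900/16897 = 0.289992
savings = 1 - ratio = 1 - 0.289992 = 0.710008
as a percentage: 0.710008 * 100 = 71.0%

Space savings = 1 - 4900/16897 = 71.0%


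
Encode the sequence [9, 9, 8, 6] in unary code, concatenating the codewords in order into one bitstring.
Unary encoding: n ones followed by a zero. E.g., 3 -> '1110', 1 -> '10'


Encode each number as n ones followed by a terminating 0:
  9 -> 1111111110 (10 bits)
  9 -> 1111111110 (10 bits)
  8 -> 111111110 (9 bits)
  6 -> 1111110 (7 bits)
Total length = 10 + 10 + 9 + 7 = 36 bits.

Unary([9, 9, 8, 6]) = 111111111011111111101111111101111110 (36 bits)


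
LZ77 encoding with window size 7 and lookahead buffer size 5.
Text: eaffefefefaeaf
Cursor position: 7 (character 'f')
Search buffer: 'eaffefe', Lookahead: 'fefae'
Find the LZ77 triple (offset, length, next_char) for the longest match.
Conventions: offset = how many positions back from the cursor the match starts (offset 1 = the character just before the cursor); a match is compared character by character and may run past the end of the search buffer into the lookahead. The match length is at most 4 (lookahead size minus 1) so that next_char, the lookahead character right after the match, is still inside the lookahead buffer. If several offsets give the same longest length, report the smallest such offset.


Try each offset into the search buffer:
  offset=1 (pos 6, char 'e'): match length 0
  offset=2 (pos 5, char 'f'): match length 3
  offset=3 (pos 4, char 'e'): match length 0
  offset=4 (pos 3, char 'f'): match length 3
  offset=5 (pos 2, char 'f'): match length 1
  offset=6 (pos 1, char 'a'): match length 0
  offset=7 (pos 0, char 'e'): match length 0
Longest match has length 3, found at offsets 2, 4; take the smallest, offset 2.
next_char = character at position 7 + 3 = 10 -> 'a'

Best match: offset=2, length=3 (matching 'fef' starting at position 5)
LZ77 triple: (2, 3, 'a')


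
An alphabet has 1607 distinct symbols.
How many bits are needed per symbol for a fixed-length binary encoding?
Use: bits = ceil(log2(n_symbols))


log2(1607) = 10.6502
Bracket: 2^10 = 1024 < 1607 <= 2^11 = 2048
So ceil(log2(1607)) = 11

bits = ceil(log2(1607)) = ceil(10.6502) = 11 bits


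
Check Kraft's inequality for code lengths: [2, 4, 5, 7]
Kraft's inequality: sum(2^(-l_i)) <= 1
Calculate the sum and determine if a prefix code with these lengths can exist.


Sum = 2^(-2) + 2^(-4) + 2^(-5) + 2^(-7)
    = 0.25 + 0.0625 + 0.03125 + 0.0078125
    = 45/128 = 0.3515625
Since 0.3515625 <= 1, Kraft's inequality IS satisfied.
A prefix code with these lengths CAN exist.

Kraft sum = 0.3515625. Satisfied.


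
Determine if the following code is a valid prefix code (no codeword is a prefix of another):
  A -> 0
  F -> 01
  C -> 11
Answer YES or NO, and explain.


Checking each pair (does one codeword prefix another?):
  A='0' vs F='01': prefix -- VIOLATION

NO -- this is NOT a valid prefix code. A (0) is a prefix of F (01).


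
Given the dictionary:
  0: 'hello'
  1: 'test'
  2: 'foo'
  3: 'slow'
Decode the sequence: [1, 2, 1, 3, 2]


Look up each index in the dictionary:
  1 -> 'test'
  2 -> 'foo'
  1 -> 'test'
  3 -> 'slow'
  2 -> 'foo'

Decoded: "test foo test slow foo"


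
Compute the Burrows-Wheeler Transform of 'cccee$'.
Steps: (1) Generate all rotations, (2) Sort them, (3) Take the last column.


Rotations (sorted):
  0: $cccee -> last char: e
  1: cccee$ -> last char: $
  2: ccee$c -> last char: c
  3: cee$cc -> last char: c
  4: e$ccce -> last char: e
  5: ee$ccc -> last char: c


BWT = e$ccec


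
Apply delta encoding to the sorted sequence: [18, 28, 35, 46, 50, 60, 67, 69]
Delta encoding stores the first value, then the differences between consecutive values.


First value: 18
Deltas:
  28 - 18 = 10
  35 - 28 = 7
  46 - 35 = 11
  50 - 46 = 4
  60 - 50 = 10
  67 - 60 = 7
  69 - 67 = 2


Delta encoded: [18, 10, 7, 11, 4, 10, 7, 2]


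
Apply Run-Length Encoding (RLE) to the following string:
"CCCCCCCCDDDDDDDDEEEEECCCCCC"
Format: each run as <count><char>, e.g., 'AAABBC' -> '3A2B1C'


Scanning runs left to right:
  i=0: run of 'C' x 8 -> '8C'
  i=8: run of 'D' x 8 -> '8D'
  i=16: run of 'E' x 5 -> '5E'
  i=21: run of 'C' x 6 -> '6C'

RLE = 8C8D5E6C


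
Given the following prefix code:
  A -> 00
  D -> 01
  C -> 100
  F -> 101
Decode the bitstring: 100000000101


Decoding step by step:
Bits 100 -> C
Bits 00 -> A
Bits 00 -> A
Bits 00 -> A
Bits 101 -> F


Decoded message: CAAAF


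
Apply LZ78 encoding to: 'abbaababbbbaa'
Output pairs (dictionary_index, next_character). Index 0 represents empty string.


LZ78 encoding steps:
Dictionary: {0: ''}
Step 1: w='' (idx 0), next='a' -> output (0, 'a'), add 'a' as idx 1
Step 2: w='' (idx 0), next='b' -> output (0, 'b'), add 'b' as idx 2
Step 3: w='b' (idx 2), next='a' -> output (2, 'a'), add 'ba' as idx 3
Step 4: w='a' (idx 1), next='b' -> output (1, 'b'), add 'ab' as idx 4
Step 5: w='ab' (idx 4), next='b' -> output (4, 'b'), add 'abb' as idx 5
Step 6: w='b' (idx 2), next='b' -> output (2, 'b'), add 'bb' as idx 6
Step 7: w='a' (idx 1), next='a' -> output (1, 'a'), add 'aa' as idx 7


Encoded: [(0, 'a'), (0, 'b'), (2, 'a'), (1, 'b'), (4, 'b'), (2, 'b'), (1, 'a')]


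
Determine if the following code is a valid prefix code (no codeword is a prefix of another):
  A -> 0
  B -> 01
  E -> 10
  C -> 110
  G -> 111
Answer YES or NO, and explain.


Checking each pair (does one codeword prefix another?):
  A='0' vs B='01': prefix -- VIOLATION

NO -- this is NOT a valid prefix code. A (0) is a prefix of B (01).


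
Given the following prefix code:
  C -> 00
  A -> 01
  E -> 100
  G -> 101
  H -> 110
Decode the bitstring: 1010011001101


Decoding step by step:
Bits 101 -> G
Bits 00 -> C
Bits 110 -> H
Bits 01 -> A
Bits 101 -> G


Decoded message: GCHAG


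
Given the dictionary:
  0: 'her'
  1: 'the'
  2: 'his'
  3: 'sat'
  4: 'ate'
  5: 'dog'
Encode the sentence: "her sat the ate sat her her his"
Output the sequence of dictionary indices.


Look up each word in the dictionary:
  'her' -> 0
  'sat' -> 3
  'the' -> 1
  'ate' -> 4
  'sat' -> 3
  'her' -> 0
  'her' -> 0
  'his' -> 2

Encoded: [0, 3, 1, 4, 3, 0, 0, 2]


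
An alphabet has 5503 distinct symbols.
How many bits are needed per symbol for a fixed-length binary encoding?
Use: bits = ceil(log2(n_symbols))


log2(5503) = 12.426
Bracket: 2^12 = 4096 < 5503 <= 2^13 = 8192
So ceil(log2(5503)) = 13

bits = ceil(log2(5503)) = ceil(12.426) = 13 bits


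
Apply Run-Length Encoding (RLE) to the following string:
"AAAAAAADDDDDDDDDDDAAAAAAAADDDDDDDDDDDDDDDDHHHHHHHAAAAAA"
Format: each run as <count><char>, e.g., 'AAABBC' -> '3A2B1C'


Scanning runs left to right:
  i=0: run of 'A' x 7 -> '7A'
  i=7: run of 'D' x 11 -> '11D'
  i=18: run of 'A' x 8 -> '8A'
  i=26: run of 'D' x 16 -> '16D'
  i=42: run of 'H' x 7 -> '7H'
  i=49: run of 'A' x 6 -> '6A'

RLE = 7A11D8A16D7H6A


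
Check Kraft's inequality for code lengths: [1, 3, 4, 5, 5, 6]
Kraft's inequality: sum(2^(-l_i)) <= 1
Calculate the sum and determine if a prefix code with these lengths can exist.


Sum = 2^(-1) + 2^(-3) + 2^(-4) + 2^(-5) + 2^(-5) + 2^(-6)
    = 0.5 + 0.125 + 0.0625 + 0.03125 + 0.03125 + 0.015625
    = 49/64 = 0.765625
Since 0.765625 <= 1, Kraft's inequality IS satisfied.
A prefix code with these lengths CAN exist.

Kraft sum = 0.765625. Satisfied.


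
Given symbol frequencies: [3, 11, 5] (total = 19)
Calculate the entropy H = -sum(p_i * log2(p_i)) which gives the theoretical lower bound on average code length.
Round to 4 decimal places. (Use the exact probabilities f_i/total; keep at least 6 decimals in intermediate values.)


Per-symbol terms -p_i * log2(p_i) with p_i = f_i/19:
  p = 3/19 = 0.157895: log2(p) = -2.662965, -p*log2(p) = 0.420468
  p = 11/19 = 0.578947: log2(p) = -0.788496, -p*log2(p) = 0.456498
  p = 5/19 = 0.263158: log2(p) = -1.925999, -p*log2(p) = 0.506842
H = 0.420468 + 0.456498 + 0.506842 = 1.383808

H = 1.3838 bits/symbol


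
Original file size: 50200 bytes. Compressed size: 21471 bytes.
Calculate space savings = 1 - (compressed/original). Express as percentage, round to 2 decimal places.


ratio = compressed/original = 21471/50200 = 0.427709
savings = 1 - ratio = 1 - 0.427709 = 0.572291
as a percentage: 0.572291 * 100 = 57.23%

Space savings = 1 - 21471/50200 = 57.23%


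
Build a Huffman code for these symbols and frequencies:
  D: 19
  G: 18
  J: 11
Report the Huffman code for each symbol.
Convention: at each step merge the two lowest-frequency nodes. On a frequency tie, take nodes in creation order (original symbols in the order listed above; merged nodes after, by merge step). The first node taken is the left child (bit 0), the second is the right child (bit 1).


Huffman tree construction:
Step 1: Merge J(11) + G(18) = 29
Step 2: Merge D(19) + (J+G)(29) = 48
Read each symbol's code off the tree from the root (left child = 0, right child = 1).

Codes:
  D: 0 (length 1)
  G: 11 (length 2)
  J: 10 (length 2)
Average code length: 77/48 = 1.6042 bits/symbol


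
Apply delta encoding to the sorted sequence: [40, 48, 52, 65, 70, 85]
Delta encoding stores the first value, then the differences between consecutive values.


First value: 40
Deltas:
  48 - 40 = 8
  52 - 48 = 4
  65 - 52 = 13
  70 - 65 = 5
  85 - 70 = 15


Delta encoded: [40, 8, 4, 13, 5, 15]


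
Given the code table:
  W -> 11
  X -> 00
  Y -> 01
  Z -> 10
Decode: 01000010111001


Decoding:
01 -> Y
00 -> X
00 -> X
10 -> Z
11 -> W
10 -> Z
01 -> Y


Result: YXXZWZY


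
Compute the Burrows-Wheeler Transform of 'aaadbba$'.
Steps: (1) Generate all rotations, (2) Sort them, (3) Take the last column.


Rotations (sorted):
  0: $aaadbba -> last char: a
  1: a$aaadbb -> last char: b
  2: aaadbba$ -> last char: $
  3: aadbba$a -> last char: a
  4: adbba$aa -> last char: a
  5: ba$aaadb -> last char: b
  6: bba$aaad -> last char: d
  7: dbba$aaa -> last char: a


BWT = ab$aabda


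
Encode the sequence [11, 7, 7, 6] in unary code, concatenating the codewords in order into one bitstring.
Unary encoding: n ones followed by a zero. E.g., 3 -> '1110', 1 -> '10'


Encode each number as n ones followed by a terminating 0:
  11 -> 111111111110 (12 bits)
  7 -> 11111110 (8 bits)
  7 -> 11111110 (8 bits)
  6 -> 1111110 (7 bits)
Total length = 12 + 8 + 8 + 7 = 35 bits.

Unary([11, 7, 7, 6]) = 11111111111011111110111111101111110 (35 bits)


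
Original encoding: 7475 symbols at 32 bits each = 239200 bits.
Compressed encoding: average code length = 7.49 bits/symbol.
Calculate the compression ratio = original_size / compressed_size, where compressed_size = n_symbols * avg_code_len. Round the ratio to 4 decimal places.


original_size = n_symbols * orig_bits = 7475 * 32 = 239200 bits
compressed_size = n_symbols * avg_code_len = 7475 * 7.49 = 55987.75 bits
ratio = original_size / compressed_size = 239200 / 55987.75 = 4.2724

Compression ratio = 4.2724


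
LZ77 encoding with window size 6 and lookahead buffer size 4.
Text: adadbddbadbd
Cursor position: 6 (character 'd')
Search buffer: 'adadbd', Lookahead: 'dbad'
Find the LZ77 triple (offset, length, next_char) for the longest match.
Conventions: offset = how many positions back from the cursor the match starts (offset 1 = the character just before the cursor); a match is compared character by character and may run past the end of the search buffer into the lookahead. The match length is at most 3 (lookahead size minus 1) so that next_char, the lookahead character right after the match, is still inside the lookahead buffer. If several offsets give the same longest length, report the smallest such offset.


Try each offset into the search buffer:
  offset=1 (pos 5, char 'd'): match length 1
  offset=2 (pos 4, char 'b'): match length 0
  offset=3 (pos 3, char 'd'): match length 2
  offset=4 (pos 2, char 'a'): match length 0
  offset=5 (pos 1, char 'd'): match length 1
  offset=6 (pos 0, char 'a'): match length 0
Longest match has length 2 at offset 3.
next_char = character at position 6 + 2 = 8 -> 'a'

Best match: offset=3, length=2 (matching 'db' starting at position 3)
LZ77 triple: (3, 2, 'a')


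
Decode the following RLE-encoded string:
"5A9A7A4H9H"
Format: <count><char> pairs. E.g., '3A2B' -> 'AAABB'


Expanding each <count><char> pair:
  5A -> 'AAAAA'
  9A -> 'AAAAAAAAA'
  7A -> 'AAAAAAA'
  4H -> 'HHHH'
  9H -> 'HHHHHHHHH'

Decoded = AAAAAAAAAAAAAAAAAAAAAHHHHHHHHHHHHH


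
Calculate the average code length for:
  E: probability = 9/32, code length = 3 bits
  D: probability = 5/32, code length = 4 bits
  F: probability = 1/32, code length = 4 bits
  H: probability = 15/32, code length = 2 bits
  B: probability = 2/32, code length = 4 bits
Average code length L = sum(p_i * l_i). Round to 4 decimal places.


Weighted contributions p_i * l_i:
  E: (9/32) * 3 = 27/32
  D: (5/32) * 4 = 20/32
  F: (1/32) * 4 = 4/32
  H: (15/32) * 2 = 30/32
  B: (2/32) * 4 = 8/32
Sum = (27 + 20 + 4 + 30 + 8)/32 = 89/32

L = 89/32 = 2.7813 bits/symbol


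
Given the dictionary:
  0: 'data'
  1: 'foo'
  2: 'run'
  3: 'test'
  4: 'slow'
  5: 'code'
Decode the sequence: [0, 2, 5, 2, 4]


Look up each index in the dictionary:
  0 -> 'data'
  2 -> 'run'
  5 -> 'code'
  2 -> 'run'
  4 -> 'slow'

Decoded: "data run code run slow"


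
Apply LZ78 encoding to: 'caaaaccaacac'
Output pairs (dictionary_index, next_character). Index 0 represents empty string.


LZ78 encoding steps:
Dictionary: {0: ''}
Step 1: w='' (idx 0), next='c' -> output (0, 'c'), add 'c' as idx 1
Step 2: w='' (idx 0), next='a' -> output (0, 'a'), add 'a' as idx 2
Step 3: w='a' (idx 2), next='a' -> output (2, 'a'), add 'aa' as idx 3
Step 4: w='a' (idx 2), next='c' -> output (2, 'c'), add 'ac' as idx 4
Step 5: w='c' (idx 1), next='a' -> output (1, 'a'), add 'ca' as idx 5
Step 6: w='ac' (idx 4), next='a' -> output (4, 'a'), add 'aca' as idx 6
Step 7: w='c' (idx 1), end of input -> output (1, '')


Encoded: [(0, 'c'), (0, 'a'), (2, 'a'), (2, 'c'), (1, 'a'), (4, 'a'), (1, '')]


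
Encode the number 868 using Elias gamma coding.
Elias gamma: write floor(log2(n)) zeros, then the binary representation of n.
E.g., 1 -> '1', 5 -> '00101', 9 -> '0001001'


num_bits = floor(log2(868)) + 1 = 10
leading_zeros = num_bits - 1 = 9
binary(868) = 1101100100

Elias gamma(868) = '000000000' + '1101100100' = 0000000001101100100 (19 bits)


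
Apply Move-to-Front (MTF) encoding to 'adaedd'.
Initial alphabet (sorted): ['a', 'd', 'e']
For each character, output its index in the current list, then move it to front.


MTF encoding:
'a': index 0 in ['a', 'd', 'e'] -> ['a', 'd', 'e']
'd': index 1 in ['a', 'd', 'e'] -> ['d', 'a', 'e']
'a': index 1 in ['d', 'a', 'e'] -> ['a', 'd', 'e']
'e': index 2 in ['a', 'd', 'e'] -> ['e', 'a', 'd']
'd': index 2 in ['e', 'a', 'd'] -> ['d', 'e', 'a']
'd': index 0 in ['d', 'e', 'a'] -> ['d', 'e', 'a']


Output: [0, 1, 1, 2, 2, 0]


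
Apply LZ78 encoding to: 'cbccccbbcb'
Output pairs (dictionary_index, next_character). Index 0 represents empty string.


LZ78 encoding steps:
Dictionary: {0: ''}
Step 1: w='' (idx 0), next='c' -> output (0, 'c'), add 'c' as idx 1
Step 2: w='' (idx 0), next='b' -> output (0, 'b'), add 'b' as idx 2
Step 3: w='c' (idx 1), next='c' -> output (1, 'c'), add 'cc' as idx 3
Step 4: w='cc' (idx 3), next='b' -> output (3, 'b'), add 'ccb' as idx 4
Step 5: w='b' (idx 2), next='c' -> output (2, 'c'), add 'bc' as idx 5
Step 6: w='b' (idx 2), end of input -> output (2, '')


Encoded: [(0, 'c'), (0, 'b'), (1, 'c'), (3, 'b'), (2, 'c'), (2, '')]
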